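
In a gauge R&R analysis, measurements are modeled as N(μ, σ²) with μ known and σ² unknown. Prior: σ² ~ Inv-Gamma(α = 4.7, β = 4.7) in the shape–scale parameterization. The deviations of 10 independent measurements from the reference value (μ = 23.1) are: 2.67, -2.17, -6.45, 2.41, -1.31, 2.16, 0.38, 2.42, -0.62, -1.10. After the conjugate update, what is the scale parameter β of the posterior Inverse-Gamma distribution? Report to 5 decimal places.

41.31265

With known mean μ and an Inverse-Gamma(α, β) prior on σ², the Normal likelihood is conjugate: posterior is Inv-Gamma(α + n/2, β + Σ(xᵢ−μ)²/2).
Σ(xᵢ−μ)² = (2.67)² + (-2.17)² + (-6.45)² + (2.41)² + (-1.31)² + (2.16)² + (0.38)² + (2.42)² + (-0.62)² + (-1.10)² = 73.2253.
Posterior: Inv-Gamma(4.7 + 10/2, 4.7 + 73.2253/2) = Inv-Gamma(9.70, 41.31265).
Posterior β = 41.31265.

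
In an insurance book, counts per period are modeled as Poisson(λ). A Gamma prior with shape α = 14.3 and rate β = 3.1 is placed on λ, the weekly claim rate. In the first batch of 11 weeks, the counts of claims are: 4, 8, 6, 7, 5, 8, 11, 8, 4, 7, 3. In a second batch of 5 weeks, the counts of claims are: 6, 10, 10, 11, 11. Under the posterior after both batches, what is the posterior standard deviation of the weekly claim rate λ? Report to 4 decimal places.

0.6045

With a Gamma(shape α, rate β) prior, the Poisson likelihood is conjugate: the posterior is Gamma(α + ΣXᵢ, β + n).
Batch 1: sum of counts S = 71 over n = 11 weeks.
After batch 1: Gamma(α+S, β+n) = Gamma(14.3+71, 3.1+11) = Gamma(85.3, 14.1).
Batch 2: sum of counts S = 48 over n = 5 weeks.
After batch 2: Gamma(α+S, β+n) = Gamma(85.3+48, 14.1+5) = Gamma(133.3, 19.1).
SD = √α/β = √133.3/19.1 = 0.6045.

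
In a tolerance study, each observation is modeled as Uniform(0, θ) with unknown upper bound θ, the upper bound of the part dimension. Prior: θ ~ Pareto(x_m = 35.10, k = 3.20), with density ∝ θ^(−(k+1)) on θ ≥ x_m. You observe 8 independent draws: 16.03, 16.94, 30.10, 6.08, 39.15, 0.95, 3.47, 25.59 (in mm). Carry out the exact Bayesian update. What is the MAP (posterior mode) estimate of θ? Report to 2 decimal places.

39.15

A Pareto(scale x_m, shape k) prior on the upper bound θ of Uniform(0, θ) is conjugate: posterior is Pareto(max(x_m, max xᵢ), k + n).
Sample maximum = 39.15; prior scale x_m = 35.10 → posterior scale = max = 39.15.
Posterior shape = 3.20 + 8 = 11.20.
The Pareto density is decreasing on [x_m, ∞), so the mode is x_m = 39.15.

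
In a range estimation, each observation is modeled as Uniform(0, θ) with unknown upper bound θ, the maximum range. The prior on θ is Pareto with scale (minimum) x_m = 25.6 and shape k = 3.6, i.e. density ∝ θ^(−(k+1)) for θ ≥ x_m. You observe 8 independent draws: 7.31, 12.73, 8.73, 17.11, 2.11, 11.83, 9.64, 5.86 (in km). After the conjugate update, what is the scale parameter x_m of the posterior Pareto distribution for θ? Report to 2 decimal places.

25.60

A Pareto(scale x_m, shape k) prior on the upper bound θ of Uniform(0, θ) is conjugate: posterior is Pareto(max(x_m, max xᵢ), k + n).
Sample maximum = 17.11; prior scale x_m = 25.6 → posterior scale = max = 25.60.
Posterior shape = 3.6 + 8 = 11.6.
Posterior scale x_m = 25.60.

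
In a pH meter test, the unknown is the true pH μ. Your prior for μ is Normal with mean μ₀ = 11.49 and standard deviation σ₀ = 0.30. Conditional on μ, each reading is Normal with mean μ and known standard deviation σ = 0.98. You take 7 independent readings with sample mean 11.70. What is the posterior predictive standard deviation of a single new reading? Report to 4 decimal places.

For Normal data with known variance σ², a Normal(μ₀, σ₀²) prior on μ is conjugate. Posterior precision = 1/σ₀² + n/σ²; posterior mean is the precision-weighted average of μ₀ and x̄.
σ₀² = 0.30² = 0.09, σ² = 0.98² = 0.9604; σ² + n·σ₀² = 0.9604 + 7·0.09 = 1.5904.
Posterior precision = 1/σ₀² + n/σ² = 1/0.09 + 7/0.9604 = (σ² + n·σ₀²)/(σ₀²σ²) = 1.5904/(0.09·0.9604); posterior variance σₙ² = σ₀²σ²/(σ² + n·σ₀²) = 0.09·0.9604/1.5904 = 0.054349.
Predictive variance for one new observation = σₙ² + σ² = 0.09·0.9604/1.5904 + 0.9604 = σ²·(σ₀² + 1.5904)/1.5904 = 0.9604·1.6804/1.5904 = 1.014749; SD = √(0.9604·1.6804/1.5904) = 1.0073.

1.0073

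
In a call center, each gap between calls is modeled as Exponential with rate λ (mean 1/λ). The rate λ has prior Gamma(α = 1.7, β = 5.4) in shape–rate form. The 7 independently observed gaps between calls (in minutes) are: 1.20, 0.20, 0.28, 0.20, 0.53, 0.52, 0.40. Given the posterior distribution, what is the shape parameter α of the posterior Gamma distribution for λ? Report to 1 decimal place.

8.7

With a Gamma(shape α, rate β) prior on the exponential rate λ, the posterior after n observations with total T = Σxᵢ is Gamma(α+n, β+T).
Sum of observations T = 3.33 minutes; n = 7.
Posterior: Gamma(1.7+7, 5.4+3.33) = Gamma(8.7, 8.73).
Posterior α = 8.7.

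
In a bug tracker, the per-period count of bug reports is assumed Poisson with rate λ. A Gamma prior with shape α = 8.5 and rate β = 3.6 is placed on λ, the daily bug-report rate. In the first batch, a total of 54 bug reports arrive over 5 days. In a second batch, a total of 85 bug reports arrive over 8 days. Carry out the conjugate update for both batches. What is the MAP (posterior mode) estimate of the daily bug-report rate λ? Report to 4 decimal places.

With a Gamma(shape α, rate β) prior, the Poisson likelihood is conjugate: the posterior is Gamma(α + ΣXᵢ, β + n).
After batch 1: Gamma(α+S, β+n) = Gamma(8.5+54, 3.6+5) = Gamma(62.5, 8.6).
After batch 2: Gamma(α+S, β+n) = Gamma(62.5+85, 8.6+8) = Gamma(147.5, 16.6).
Mode of Gamma(α,β) for α≥1 is (α−1)/β = 146.5/16.6 = 8.8253.

8.8253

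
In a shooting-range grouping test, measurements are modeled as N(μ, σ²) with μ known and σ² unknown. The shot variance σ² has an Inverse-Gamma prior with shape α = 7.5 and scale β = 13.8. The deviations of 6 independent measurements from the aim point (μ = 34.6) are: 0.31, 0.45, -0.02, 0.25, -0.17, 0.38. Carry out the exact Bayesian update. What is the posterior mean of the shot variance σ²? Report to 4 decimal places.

1.4808

With known mean μ and an Inverse-Gamma(α, β) prior on σ², the Normal likelihood is conjugate: posterior is Inv-Gamma(α + n/2, β + Σ(xᵢ−μ)²/2).
Σ(xᵢ−μ)² = (0.31)² + (0.45)² + (-0.02)² + (0.25)² + (-0.17)² + (0.38)² = 0.5348.
Posterior: Inv-Gamma(7.5 + 6/2, 13.8 + 0.5348/2) = Inv-Gamma(10.50, 14.06740).
E[σ²|data] = β/(α−1) = 14.06740/9.50 = 1.4808.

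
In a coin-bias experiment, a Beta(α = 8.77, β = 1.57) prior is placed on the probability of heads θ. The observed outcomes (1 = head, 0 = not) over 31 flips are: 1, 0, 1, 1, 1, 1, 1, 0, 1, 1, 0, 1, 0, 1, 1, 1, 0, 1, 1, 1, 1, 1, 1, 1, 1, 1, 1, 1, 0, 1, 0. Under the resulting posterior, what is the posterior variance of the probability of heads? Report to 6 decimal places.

The Beta prior is conjugate to a Binomial/Bernoulli likelihood; the update adds successes to α and failures to β.
Posterior: Beta(α+k, β+n−k) = Beta(8.77+24, 1.57+7) = Beta(32.77, 8.57).
Var = αβ/((α+β)²(α+β+1)) = 32.77·8.57/(41.34²·42.34) = 0.003881.

0.003881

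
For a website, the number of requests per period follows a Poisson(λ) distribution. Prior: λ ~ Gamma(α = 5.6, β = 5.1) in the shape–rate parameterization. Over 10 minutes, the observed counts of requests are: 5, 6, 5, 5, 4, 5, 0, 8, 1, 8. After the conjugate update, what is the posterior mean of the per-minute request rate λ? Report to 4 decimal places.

3.4834

With a Gamma(shape α, rate β) prior, the Poisson likelihood is conjugate: the posterior is Gamma(α + ΣXᵢ, β + n).
Sum of counts S = 47 over n = 10 minutes.
Posterior: Gamma(α+S, β+n) = Gamma(5.6+47, 5.1+10) = Gamma(52.6, 15.1).
Posterior mean = α/β = 52.6/15.1 = 3.4834.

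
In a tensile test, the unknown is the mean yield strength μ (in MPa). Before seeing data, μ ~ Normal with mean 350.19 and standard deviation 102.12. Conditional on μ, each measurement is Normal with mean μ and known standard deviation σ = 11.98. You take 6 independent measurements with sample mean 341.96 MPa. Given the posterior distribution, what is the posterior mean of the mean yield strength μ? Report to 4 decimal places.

341.9788

For Normal data with known variance σ², a Normal(μ₀, σ₀²) prior on μ is conjugate. Posterior precision = 1/σ₀² + n/σ²; posterior mean is the precision-weighted average of μ₀ and x̄.
n·x̄ = 6·341.96 = 2051.76.
σ₀² = 102.12² = 10428.4944, σ² = 11.98² = 143.5204; σ² + n·σ₀² = 143.5204 + 6·10428.4944 = 62714.4868.
Posterior mean = (μ₀/σ₀² + n·x̄/σ²)/(1/σ₀² + n/σ²) = (σ²·μ₀ + σ₀²·n·x̄)/(σ² + n·σ₀²) = (143.5204·350.19 + 10428.4944·2051.76)/62714.4868 = 21447027.07902/62714.4868 = 341.9788.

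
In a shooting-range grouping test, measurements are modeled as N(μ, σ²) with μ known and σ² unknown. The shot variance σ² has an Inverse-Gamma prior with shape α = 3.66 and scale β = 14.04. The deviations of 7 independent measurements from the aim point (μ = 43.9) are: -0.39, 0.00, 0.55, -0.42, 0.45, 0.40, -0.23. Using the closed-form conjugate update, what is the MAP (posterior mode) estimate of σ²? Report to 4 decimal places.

With known mean μ and an Inverse-Gamma(α, β) prior on σ², the Normal likelihood is conjugate: posterior is Inv-Gamma(α + n/2, β + Σ(xᵢ−μ)²/2).
Σ(xᵢ−μ)² = (-0.39)² + (0.00)² + (0.55)² + (-0.42)² + (0.45)² + (0.40)² + (-0.23)² = 1.0464.
Posterior: Inv-Gamma(3.66 + 7/2, 14.04 + 1.0464/2) = Inv-Gamma(7.16, 14.56320).
Mode = β/(α+1) = 14.56320/8.16 = 1.7847.

1.7847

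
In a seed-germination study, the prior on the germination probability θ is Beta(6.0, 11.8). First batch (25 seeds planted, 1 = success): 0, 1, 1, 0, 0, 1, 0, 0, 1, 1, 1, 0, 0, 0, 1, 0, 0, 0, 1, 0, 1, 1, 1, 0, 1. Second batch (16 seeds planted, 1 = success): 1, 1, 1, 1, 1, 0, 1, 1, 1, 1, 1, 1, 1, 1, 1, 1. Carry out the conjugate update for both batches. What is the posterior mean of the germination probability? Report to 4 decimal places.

0.5612

The Beta prior is conjugate to a Binomial/Bernoulli likelihood; the update adds successes to α and failures to β.
After batch 1: Beta(6.0+12, 11.8+13) = Beta(18.0, 24.8).
After batch 2: Beta(18.0+15, 24.8+1) = Beta(33.0, 25.8).
Posterior mean = α/(α+β) = 33.0/58.8 = 0.5612.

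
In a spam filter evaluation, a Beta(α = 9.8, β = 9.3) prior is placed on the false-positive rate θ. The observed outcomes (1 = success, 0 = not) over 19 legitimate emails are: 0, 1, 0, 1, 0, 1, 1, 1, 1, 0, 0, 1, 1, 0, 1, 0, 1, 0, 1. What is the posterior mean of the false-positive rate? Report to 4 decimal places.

The Beta prior is conjugate to a Binomial/Bernoulli likelihood; the update adds successes to α and failures to β.
Posterior: Beta(α+k, β+n−k) = Beta(9.8+11, 9.3+8) = Beta(20.8, 17.3).
Posterior mean = α/(α+β) = 20.8/38.1 = 0.5459.

0.5459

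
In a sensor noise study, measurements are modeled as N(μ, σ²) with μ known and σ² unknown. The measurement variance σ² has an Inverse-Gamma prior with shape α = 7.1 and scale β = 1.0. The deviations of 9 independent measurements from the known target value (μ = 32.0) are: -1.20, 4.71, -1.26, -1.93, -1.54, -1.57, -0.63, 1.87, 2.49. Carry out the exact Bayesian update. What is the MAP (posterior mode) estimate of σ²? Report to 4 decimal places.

1.8201

With known mean μ and an Inverse-Gamma(α, β) prior on σ², the Normal likelihood is conjugate: posterior is Inv-Gamma(α + n/2, β + Σ(xᵢ−μ)²/2).
Σ(xᵢ−μ)² = (-1.20)² + (4.71)² + (-1.26)² + (-1.93)² + (-1.54)² + (-1.57)² + (-0.63)² + (1.87)² + (2.49)² = 43.8670.
Posterior: Inv-Gamma(7.1 + 9/2, 1.0 + 43.8670/2) = Inv-Gamma(11.60, 22.93350).
Mode = β/(α+1) = 22.93350/12.60 = 1.8201.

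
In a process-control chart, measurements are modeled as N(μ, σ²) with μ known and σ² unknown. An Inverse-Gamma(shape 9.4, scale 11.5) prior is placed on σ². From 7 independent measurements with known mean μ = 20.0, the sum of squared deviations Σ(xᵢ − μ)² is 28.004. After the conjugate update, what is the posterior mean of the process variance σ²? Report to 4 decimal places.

2.1430

With known mean μ and an Inverse-Gamma(α, β) prior on σ², the Normal likelihood is conjugate: posterior is Inv-Gamma(α + n/2, β + Σ(xᵢ−μ)²/2).
Posterior: Inv-Gamma(9.4 + 7/2, 11.5 + 28.004/2) = Inv-Gamma(12.90, 25.5020).
E[σ²|data] = β/(α−1) = 25.5020/11.90 = 2.1430.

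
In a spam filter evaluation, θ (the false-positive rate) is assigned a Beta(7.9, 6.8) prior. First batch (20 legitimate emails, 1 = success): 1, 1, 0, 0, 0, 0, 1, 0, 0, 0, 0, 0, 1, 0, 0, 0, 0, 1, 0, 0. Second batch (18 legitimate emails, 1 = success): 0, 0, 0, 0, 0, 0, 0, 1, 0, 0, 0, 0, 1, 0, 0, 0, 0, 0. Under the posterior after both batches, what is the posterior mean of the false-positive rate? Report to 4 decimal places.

The Beta prior is conjugate to a Binomial/Bernoulli likelihood; the update adds successes to α and failures to β.
After batch 1: Beta(7.9+5, 6.8+15) = Beta(12.9, 21.8).
After batch 2: Beta(12.9+2, 21.8+16) = Beta(14.9, 37.8).
Posterior mean = α/(α+β) = 14.9/52.7 = 0.2827.

0.2827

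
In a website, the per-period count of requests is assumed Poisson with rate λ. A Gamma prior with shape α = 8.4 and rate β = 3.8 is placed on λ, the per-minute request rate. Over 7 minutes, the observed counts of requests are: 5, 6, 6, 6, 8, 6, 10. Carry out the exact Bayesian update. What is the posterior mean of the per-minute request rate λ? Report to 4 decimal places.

5.1296

With a Gamma(shape α, rate β) prior, the Poisson likelihood is conjugate: the posterior is Gamma(α + ΣXᵢ, β + n).
Sum of counts S = 47 over n = 7 minutes.
Posterior: Gamma(α+S, β+n) = Gamma(8.4+47, 3.8+7) = Gamma(55.4, 10.8).
Posterior mean = α/β = 55.4/10.8 = 5.1296.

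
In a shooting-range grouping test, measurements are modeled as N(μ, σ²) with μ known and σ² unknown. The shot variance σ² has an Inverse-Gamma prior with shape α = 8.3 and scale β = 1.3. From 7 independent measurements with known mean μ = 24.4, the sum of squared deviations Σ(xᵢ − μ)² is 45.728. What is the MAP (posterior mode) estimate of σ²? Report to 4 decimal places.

1.8878

With known mean μ and an Inverse-Gamma(α, β) prior on σ², the Normal likelihood is conjugate: posterior is Inv-Gamma(α + n/2, β + Σ(xᵢ−μ)²/2).
Posterior: Inv-Gamma(8.3 + 7/2, 1.3 + 45.728/2) = Inv-Gamma(11.80, 24.1640).
Mode = β/(α+1) = 24.1640/12.80 = 1.8878.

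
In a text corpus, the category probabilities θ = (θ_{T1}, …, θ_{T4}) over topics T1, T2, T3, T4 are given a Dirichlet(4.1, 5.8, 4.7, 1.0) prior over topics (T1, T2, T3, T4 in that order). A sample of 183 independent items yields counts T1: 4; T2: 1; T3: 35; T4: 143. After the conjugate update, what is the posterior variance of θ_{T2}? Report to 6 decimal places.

0.000166

The Dirichlet prior is conjugate to the Multinomial likelihood: each posterior αⱼ = prior αⱼ + observed count nⱼ.
Posterior concentration: (8.1, 6.8, 39.7, 144.0), total = 198.6.
Var[θ_j] = α_j(Σα−α_j)/((Σα)²(Σα+1)) = 6.8·191.8/(198.6²·199.6) = 0.000166.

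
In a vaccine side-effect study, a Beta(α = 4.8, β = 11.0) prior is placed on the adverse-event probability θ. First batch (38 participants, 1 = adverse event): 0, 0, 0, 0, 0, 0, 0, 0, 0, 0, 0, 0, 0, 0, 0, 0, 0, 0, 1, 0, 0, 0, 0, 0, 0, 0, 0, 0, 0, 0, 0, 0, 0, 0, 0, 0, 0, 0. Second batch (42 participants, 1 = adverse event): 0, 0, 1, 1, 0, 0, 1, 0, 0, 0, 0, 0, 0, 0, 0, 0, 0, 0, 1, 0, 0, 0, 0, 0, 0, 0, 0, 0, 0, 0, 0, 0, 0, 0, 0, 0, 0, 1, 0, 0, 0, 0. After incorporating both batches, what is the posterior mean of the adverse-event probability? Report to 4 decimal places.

The Beta prior is conjugate to a Binomial/Bernoulli likelihood; the update adds successes to α and failures to β.
After batch 1: Beta(4.8+1, 11.0+37) = Beta(5.8, 48.0).
After batch 2: Beta(5.8+5, 48.0+37) = Beta(10.8, 85.0).
Posterior mean = α/(α+β) = 10.8/95.8 = 0.1127.

0.1127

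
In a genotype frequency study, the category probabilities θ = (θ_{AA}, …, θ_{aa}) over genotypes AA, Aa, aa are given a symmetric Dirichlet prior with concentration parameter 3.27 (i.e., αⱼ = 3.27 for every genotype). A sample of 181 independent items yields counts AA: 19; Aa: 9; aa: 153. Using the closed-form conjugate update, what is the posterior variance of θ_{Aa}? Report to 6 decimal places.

0.000314

The Dirichlet prior is conjugate to the Multinomial likelihood: each posterior αⱼ = prior αⱼ + observed count nⱼ.
Posterior concentration: (22.27, 12.27, 156.27), total = 190.81.
Var[θ_j] = α_j(Σα−α_j)/((Σα)²(Σα+1)) = 12.27·178.54/(190.81²·191.81) = 0.000314.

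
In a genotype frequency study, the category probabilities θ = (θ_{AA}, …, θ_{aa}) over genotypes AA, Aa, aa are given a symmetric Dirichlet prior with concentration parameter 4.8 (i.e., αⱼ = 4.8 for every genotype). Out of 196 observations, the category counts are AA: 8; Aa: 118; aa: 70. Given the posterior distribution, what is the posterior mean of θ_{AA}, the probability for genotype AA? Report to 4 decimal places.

0.0608

The Dirichlet prior is conjugate to the Multinomial likelihood: each posterior αⱼ = prior αⱼ + observed count nⱼ.
Posterior concentration: (12.8, 122.8, 74.8), total = 210.4.
E[θ_{AA}|data] = α_{AA}/Σα = 12.8/210.4 = 0.0608.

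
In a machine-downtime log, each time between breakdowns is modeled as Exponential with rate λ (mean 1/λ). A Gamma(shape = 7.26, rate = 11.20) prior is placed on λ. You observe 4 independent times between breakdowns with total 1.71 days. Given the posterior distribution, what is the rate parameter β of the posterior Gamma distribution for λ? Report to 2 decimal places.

With a Gamma(shape α, rate β) prior on the exponential rate λ, the posterior after n observations with total T = Σxᵢ is Gamma(α+n, β+T).
Posterior: Gamma(7.26+4, 11.20+1.71) = Gamma(11.26, 12.91).
Posterior β = 12.91.

12.91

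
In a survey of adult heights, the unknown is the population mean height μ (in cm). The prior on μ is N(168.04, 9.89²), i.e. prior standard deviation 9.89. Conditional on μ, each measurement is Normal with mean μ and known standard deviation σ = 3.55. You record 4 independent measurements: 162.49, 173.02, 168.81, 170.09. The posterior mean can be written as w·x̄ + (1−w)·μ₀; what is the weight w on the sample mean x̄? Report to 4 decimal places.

For Normal data with known variance σ², a Normal(μ₀, σ₀²) prior on μ is conjugate. Posterior precision = 1/σ₀² + n/σ²; posterior mean is the precision-weighted average of μ₀ and x̄.
σ₀² = 9.89² = 97.8121, σ² = 3.55² = 12.6025. Prior precision 1/σ₀² = 1/97.8121; data precision n/σ² = 4/12.6025.
w = (n/σ²)/(1/σ₀² + n/σ²) = n·σ₀²/(σ² + n·σ₀²) = 4·97.8121/(12.6025 + 4·97.8121) = 391.2484/403.8509 = 0.9688.

0.9688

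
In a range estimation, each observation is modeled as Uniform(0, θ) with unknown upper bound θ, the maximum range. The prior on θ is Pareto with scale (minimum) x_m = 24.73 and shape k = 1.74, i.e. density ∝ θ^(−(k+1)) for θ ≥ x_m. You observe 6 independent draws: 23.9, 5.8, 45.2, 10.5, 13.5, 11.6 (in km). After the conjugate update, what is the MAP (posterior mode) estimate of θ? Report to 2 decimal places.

A Pareto(scale x_m, shape k) prior on the upper bound θ of Uniform(0, θ) is conjugate: posterior is Pareto(max(x_m, max xᵢ), k + n).
Sample maximum = 45.2; prior scale x_m = 24.73 → posterior scale = max = 45.20.
Posterior shape = 1.74 + 6 = 7.74.
The Pareto density is decreasing on [x_m, ∞), so the mode is x_m = 45.20.

45.20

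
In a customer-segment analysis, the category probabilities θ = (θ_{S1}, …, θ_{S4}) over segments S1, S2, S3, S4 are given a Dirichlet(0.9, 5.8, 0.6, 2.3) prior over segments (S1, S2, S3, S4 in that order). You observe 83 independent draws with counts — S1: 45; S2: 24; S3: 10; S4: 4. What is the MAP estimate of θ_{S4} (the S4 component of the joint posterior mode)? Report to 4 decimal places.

The Dirichlet prior is conjugate to the Multinomial likelihood: each posterior αⱼ = prior αⱼ + observed count nⱼ.
Posterior concentration: (45.9, 29.8, 10.6, 6.3), total = 92.6.
Joint mode component: (α_{S4}−1)/(Σα−K) = 5.3/88.6 = 0.0598.

0.0598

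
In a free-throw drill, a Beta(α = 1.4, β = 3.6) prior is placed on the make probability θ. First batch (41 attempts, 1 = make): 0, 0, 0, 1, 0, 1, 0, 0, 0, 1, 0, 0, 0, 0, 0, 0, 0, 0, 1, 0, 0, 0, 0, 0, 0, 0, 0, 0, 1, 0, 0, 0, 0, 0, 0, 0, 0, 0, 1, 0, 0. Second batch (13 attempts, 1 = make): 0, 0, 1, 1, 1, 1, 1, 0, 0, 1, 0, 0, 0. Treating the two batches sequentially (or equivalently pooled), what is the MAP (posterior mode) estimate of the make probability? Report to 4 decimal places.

0.2175

The Beta prior is conjugate to a Binomial/Bernoulli likelihood; the update adds successes to α and failures to β.
After batch 1: Beta(1.4+6, 3.6+35) = Beta(7.4, 38.6).
After batch 2: Beta(7.4+6, 38.6+7) = Beta(13.4, 45.6).
Mode of Beta(a,b) for a,b>1 is (a−1)/(a+b−2) = 12.4/57.0 = 0.2175.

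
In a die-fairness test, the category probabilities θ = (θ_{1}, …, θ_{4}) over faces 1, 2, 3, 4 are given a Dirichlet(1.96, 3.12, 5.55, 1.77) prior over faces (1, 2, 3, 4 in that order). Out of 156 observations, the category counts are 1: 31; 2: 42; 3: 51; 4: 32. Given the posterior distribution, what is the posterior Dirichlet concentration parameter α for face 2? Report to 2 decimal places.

The Dirichlet prior is conjugate to the Multinomial likelihood: each posterior αⱼ = prior αⱼ + observed count nⱼ.
Posterior concentration: (32.96, 45.12, 56.55, 33.77), total = 168.40.
α_{2} = 3.12 + 42 = 45.12.

45.12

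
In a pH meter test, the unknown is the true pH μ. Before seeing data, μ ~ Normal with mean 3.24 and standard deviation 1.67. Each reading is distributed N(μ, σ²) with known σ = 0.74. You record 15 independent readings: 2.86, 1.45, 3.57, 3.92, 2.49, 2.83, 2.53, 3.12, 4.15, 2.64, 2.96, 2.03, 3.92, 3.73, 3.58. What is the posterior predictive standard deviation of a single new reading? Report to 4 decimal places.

0.7640

For Normal data with known variance σ², a Normal(μ₀, σ₀²) prior on μ is conjugate. Posterior precision = 1/σ₀² + n/σ²; posterior mean is the precision-weighted average of μ₀ and x̄.
σ₀² = 1.67² = 2.7889, σ² = 0.74² = 0.5476; σ² + n·σ₀² = 0.5476 + 15·2.7889 = 42.3811.
Posterior precision = 1/σ₀² + n/σ² = 1/2.7889 + 15/0.5476 = (σ² + n·σ₀²)/(σ₀²σ²) = 42.3811/(2.7889·0.5476); posterior variance σₙ² = σ₀²σ²/(σ² + n·σ₀²) = 2.7889·0.5476/42.3811 = 0.036035.
Predictive variance for one new observation = σₙ² + σ² = 2.7889·0.5476/42.3811 + 0.5476 = σ²·(σ₀² + 42.3811)/42.3811 = 0.5476·45.17/42.3811 = 0.583635; SD = √(0.5476·45.17/42.3811) = 0.7640.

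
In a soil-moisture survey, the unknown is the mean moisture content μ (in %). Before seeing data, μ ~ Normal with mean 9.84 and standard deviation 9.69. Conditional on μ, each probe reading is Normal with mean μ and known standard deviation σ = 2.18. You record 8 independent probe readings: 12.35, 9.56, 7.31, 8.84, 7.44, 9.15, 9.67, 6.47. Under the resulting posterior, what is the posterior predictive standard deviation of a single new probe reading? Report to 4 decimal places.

For Normal data with known variance σ², a Normal(μ₀, σ₀²) prior on μ is conjugate. Posterior precision = 1/σ₀² + n/σ²; posterior mean is the precision-weighted average of μ₀ and x̄.
σ₀² = 9.69² = 93.8961, σ² = 2.18² = 4.7524; σ² + n·σ₀² = 4.7524 + 8·93.8961 = 755.9212.
Posterior precision = 1/σ₀² + n/σ² = 1/93.8961 + 8/4.7524 = (σ² + n·σ₀²)/(σ₀²σ²) = 755.9212/(93.8961·4.7524); posterior variance σₙ² = σ₀²σ²/(σ² + n·σ₀²) = 93.8961·4.7524/755.9212 = 0.590315.
Predictive variance for one new observation = σₙ² + σ² = 93.8961·4.7524/755.9212 + 4.7524 = σ²·(σ₀² + 755.9212)/755.9212 = 4.7524·849.8173/755.9212 = 5.342715; SD = √(4.7524·849.8173/755.9212) = 2.3114.

2.3114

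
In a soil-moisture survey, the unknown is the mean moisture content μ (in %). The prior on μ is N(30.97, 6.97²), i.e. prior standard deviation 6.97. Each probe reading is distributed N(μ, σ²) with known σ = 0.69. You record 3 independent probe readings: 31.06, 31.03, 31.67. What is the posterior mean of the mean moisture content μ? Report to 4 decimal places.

31.2524

For Normal data with known variance σ², a Normal(μ₀, σ₀²) prior on μ is conjugate. Posterior precision = 1/σ₀² + n/σ²; posterior mean is the precision-weighted average of μ₀ and x̄.
Σxᵢ = 31.06 + 31.03 + 31.67 = 93.76, so n·x̄ = 93.76.
σ₀² = 6.97² = 48.5809, σ² = 0.69² = 0.4761; σ² + n·σ₀² = 0.4761 + 3·48.5809 = 146.2188.
Posterior mean = (μ₀/σ₀² + n·x̄/σ²)/(1/σ₀² + n/σ²) = (σ²·μ₀ + σ₀²·n·x̄)/(σ² + n·σ₀²) = (0.4761·30.97 + 48.5809·93.76)/146.2188 = 4569.690001/146.2188 = 31.2524.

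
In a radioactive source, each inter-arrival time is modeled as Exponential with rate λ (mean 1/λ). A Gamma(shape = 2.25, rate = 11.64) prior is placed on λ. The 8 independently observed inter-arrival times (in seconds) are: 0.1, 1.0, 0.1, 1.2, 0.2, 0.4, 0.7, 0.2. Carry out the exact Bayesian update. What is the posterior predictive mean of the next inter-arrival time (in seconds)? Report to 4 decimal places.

With a Gamma(shape α, rate β) prior on the exponential rate λ, the posterior after n observations with total T = Σxᵢ is Gamma(α+n, β+T).
Sum of observations T = 3.9 seconds; n = 8.
Posterior: Gamma(2.25+8, 11.64+3.9) = Gamma(10.25, 15.54).
The predictive distribution for the next observation is Lomax; its mean is β/(α−1) = 15.54/9.25 = 1.6800.

1.6800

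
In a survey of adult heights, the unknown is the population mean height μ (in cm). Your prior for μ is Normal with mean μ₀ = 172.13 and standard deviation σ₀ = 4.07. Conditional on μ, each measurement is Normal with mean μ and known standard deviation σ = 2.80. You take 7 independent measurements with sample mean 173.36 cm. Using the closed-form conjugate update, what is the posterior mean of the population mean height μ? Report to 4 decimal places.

173.2821

For Normal data with known variance σ², a Normal(μ₀, σ₀²) prior on μ is conjugate. Posterior precision = 1/σ₀² + n/σ²; posterior mean is the precision-weighted average of μ₀ and x̄.
n·x̄ = 7·173.36 = 1213.52.
σ₀² = 4.07² = 16.5649, σ² = 2.80² = 7.84; σ² + n·σ₀² = 7.84 + 7·16.5649 = 123.7943.
Posterior mean = (μ₀/σ₀² + n·x̄/σ²)/(1/σ₀² + n/σ²) = (σ²·μ₀ + σ₀²·n·x̄)/(σ² + n·σ₀²) = (7.84·172.13 + 16.5649·1213.52)/123.7943 = 21451.336648/123.7943 = 173.2821.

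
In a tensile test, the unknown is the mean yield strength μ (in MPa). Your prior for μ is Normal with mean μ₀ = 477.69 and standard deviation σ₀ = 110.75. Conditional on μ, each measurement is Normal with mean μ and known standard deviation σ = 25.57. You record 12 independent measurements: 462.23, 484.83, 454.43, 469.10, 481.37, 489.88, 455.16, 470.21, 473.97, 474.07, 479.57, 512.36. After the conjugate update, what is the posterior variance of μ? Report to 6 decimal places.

For Normal data with known variance σ², a Normal(μ₀, σ₀²) prior on μ is conjugate. Posterior precision = 1/σ₀² + n/σ²; posterior mean is the precision-weighted average of μ₀ and x̄.
σ₀² = 110.75² = 12265.5625, σ² = 25.57² = 653.8249; σ² + n·σ₀² = 653.8249 + 12·12265.5625 = 147840.5749.
Posterior precision = 1/σ₀² + n/σ² = 1/12265.5625 + 12/653.8249 = (σ² + n·σ₀²)/(σ₀²σ²) = 147840.5749/(12265.5625·653.8249); posterior variance σₙ² = σ₀²σ²/(σ² + n·σ₀²) = 12265.5625·653.8249/147840.5749 = 54.244447.

54.244447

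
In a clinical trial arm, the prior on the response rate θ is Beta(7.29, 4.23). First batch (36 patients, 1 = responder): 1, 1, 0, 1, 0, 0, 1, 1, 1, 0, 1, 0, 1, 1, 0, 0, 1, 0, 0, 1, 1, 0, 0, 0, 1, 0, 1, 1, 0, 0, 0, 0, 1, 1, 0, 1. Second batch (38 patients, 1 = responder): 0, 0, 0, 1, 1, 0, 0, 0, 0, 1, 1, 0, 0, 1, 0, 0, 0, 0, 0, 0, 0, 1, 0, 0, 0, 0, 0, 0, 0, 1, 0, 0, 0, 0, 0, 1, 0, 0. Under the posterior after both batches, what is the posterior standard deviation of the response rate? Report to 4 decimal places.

0.0524

The Beta prior is conjugate to a Binomial/Bernoulli likelihood; the update adds successes to α and failures to β.
After batch 1: Beta(7.29+18, 4.23+18) = Beta(25.29, 22.23).
After batch 2: Beta(25.29+8, 22.23+30) = Beta(33.29, 52.23).
Var = αβ/((α+β)²(α+β+1)) = 33.29·52.23/(85.52²·86.52) = 0.00274778; SD = √0.00274778 = 0.0524.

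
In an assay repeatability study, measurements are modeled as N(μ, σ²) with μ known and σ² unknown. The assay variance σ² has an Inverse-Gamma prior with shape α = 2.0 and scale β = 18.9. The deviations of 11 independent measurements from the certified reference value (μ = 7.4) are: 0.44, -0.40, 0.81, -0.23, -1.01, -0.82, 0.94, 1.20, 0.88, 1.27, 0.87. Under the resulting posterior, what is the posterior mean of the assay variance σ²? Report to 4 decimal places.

3.5402

With known mean μ and an Inverse-Gamma(α, β) prior on σ², the Normal likelihood is conjugate: posterior is Inv-Gamma(α + n/2, β + Σ(xᵢ−μ)²/2).
Σ(xᵢ−μ)² = (0.44)² + (-0.40)² + (0.81)² + (-0.23)² + (-1.01)² + (-0.82)² + (0.94)² + (1.20)² + (0.88)² + (1.27)² + (0.87)² = 8.2229.
Posterior: Inv-Gamma(2.0 + 11/2, 18.9 + 8.2229/2) = Inv-Gamma(7.50, 23.01145).
E[σ²|data] = β/(α−1) = 23.01145/6.50 = 3.5402.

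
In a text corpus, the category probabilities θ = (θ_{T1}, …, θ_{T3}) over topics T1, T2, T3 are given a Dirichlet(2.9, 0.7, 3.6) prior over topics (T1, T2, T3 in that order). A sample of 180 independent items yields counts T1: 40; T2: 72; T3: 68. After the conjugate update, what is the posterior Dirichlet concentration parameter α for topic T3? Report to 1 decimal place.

71.6

The Dirichlet prior is conjugate to the Multinomial likelihood: each posterior αⱼ = prior αⱼ + observed count nⱼ.
Posterior concentration: (42.9, 72.7, 71.6), total = 187.2.
α_{T3} = 3.6 + 68 = 71.6.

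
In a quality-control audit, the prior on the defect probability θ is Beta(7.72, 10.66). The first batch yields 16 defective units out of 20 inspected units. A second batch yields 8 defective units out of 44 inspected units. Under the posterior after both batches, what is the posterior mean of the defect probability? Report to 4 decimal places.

0.3850

The Beta prior is conjugate to a Binomial/Bernoulli likelihood; the update adds successes to α and failures to β.
After batch 1: Beta(7.72+16, 10.66+4) = Beta(23.72, 14.66).
After batch 2: Beta(23.72+8, 14.66+36) = Beta(31.72, 50.66).
Posterior mean = α/(α+β) = 31.72/82.38 = 0.3850.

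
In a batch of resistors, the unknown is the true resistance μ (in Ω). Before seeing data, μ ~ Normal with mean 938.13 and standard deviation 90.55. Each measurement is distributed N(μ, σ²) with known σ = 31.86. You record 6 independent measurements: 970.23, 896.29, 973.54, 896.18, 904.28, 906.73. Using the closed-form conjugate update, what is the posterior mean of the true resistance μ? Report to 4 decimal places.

924.8164

For Normal data with known variance σ², a Normal(μ₀, σ₀²) prior on μ is conjugate. Posterior precision = 1/σ₀² + n/σ²; posterior mean is the precision-weighted average of μ₀ and x̄.
Σxᵢ = 970.23 + 896.29 + 973.54 + 896.18 + 904.28 + 906.73 = 5547.25, so n·x̄ = 5547.25.
σ₀² = 90.55² = 8199.3025, σ² = 31.86² = 1015.0596; σ² + n·σ₀² = 1015.0596 + 6·8199.3025 = 50210.8746.
Posterior mean = (μ₀/σ₀² + n·x̄/σ²)/(1/σ₀² + n/σ²) = (σ²·μ₀ + σ₀²·n·x̄)/(σ² + n·σ₀²) = (1015.0596·938.13 + 8199.3025·5547.25)/50210.8746 = 46435838.655673/50210.8746 = 924.8164.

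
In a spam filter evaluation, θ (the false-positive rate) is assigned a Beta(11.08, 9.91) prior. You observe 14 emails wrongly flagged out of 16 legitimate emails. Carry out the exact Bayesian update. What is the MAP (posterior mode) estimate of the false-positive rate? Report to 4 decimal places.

The Beta prior is conjugate to a Binomial/Bernoulli likelihood; the update adds successes to α and failures to β.
Posterior: Beta(α+k, β+n−k) = Beta(11.08+14, 9.91+2) = Beta(25.08, 11.91).
Mode of Beta(a,b) for a,b>1 is (a−1)/(a+b−2) = 24.08/34.99 = 0.6882.

0.6882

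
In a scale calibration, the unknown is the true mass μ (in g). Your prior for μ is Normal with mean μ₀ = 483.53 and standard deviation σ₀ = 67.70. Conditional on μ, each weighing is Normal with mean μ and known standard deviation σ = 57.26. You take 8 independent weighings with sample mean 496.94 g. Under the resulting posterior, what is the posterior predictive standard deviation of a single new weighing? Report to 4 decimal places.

For Normal data with known variance σ², a Normal(μ₀, σ₀²) prior on μ is conjugate. Posterior precision = 1/σ₀² + n/σ²; posterior mean is the precision-weighted average of μ₀ and x̄.
σ₀² = 67.70² = 4583.29, σ² = 57.26² = 3278.7076; σ² + n·σ₀² = 3278.7076 + 8·4583.29 = 39945.0276.
Posterior precision = 1/σ₀² + n/σ² = 1/4583.29 + 8/3278.7076 = (σ² + n·σ₀²)/(σ₀²σ²) = 39945.0276/(4583.29·3278.7076); posterior variance σₙ² = σ₀²σ²/(σ² + n·σ₀²) = 4583.29·3278.7076/39945.0276 = 376.198708.
Predictive variance for one new observation = σₙ² + σ² = 4583.29·3278.7076/39945.0276 + 3278.7076 = σ²·(σ₀² + 39945.0276)/39945.0276 = 3278.7076·44528.3176/39945.0276 = 3654.906308; SD = √(3278.7076·44528.3176/39945.0276) = 60.4558.

60.4558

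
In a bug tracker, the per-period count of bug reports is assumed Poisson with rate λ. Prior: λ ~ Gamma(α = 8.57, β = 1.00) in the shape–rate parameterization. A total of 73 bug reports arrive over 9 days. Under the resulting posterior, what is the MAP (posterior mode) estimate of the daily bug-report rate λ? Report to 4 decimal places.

With a Gamma(shape α, rate β) prior, the Poisson likelihood is conjugate: the posterior is Gamma(α + ΣXᵢ, β + n).
Posterior: Gamma(α+S, β+n) = Gamma(8.57+73, 1.00+9) = Gamma(81.57, 10.00).
Mode of Gamma(α,β) for α≥1 is (α−1)/β = 80.57/10.00 = 8.0570.

8.0570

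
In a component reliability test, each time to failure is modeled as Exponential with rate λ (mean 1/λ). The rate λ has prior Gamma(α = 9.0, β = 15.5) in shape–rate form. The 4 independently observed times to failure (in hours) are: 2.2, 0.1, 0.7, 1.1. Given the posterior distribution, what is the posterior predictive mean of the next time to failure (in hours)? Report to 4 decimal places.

With a Gamma(shape α, rate β) prior on the exponential rate λ, the posterior after n observations with total T = Σxᵢ is Gamma(α+n, β+T).
Sum of observations T = 4.1 hours; n = 4.
Posterior: Gamma(9.0+4, 15.5+4.1) = Gamma(13.0, 19.6).
The predictive distribution for the next observation is Lomax; its mean is β/(α−1) = 19.6/12.0 = 1.6333.

1.6333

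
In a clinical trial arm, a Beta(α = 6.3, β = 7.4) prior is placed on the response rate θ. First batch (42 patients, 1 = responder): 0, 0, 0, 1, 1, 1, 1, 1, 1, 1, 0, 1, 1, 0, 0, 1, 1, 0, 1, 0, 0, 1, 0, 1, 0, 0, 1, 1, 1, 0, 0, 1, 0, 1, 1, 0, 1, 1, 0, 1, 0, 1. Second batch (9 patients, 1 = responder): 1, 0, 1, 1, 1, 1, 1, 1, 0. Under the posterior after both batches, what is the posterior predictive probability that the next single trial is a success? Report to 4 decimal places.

The Beta prior is conjugate to a Binomial/Bernoulli likelihood; the update adds successes to α and failures to β.
After batch 1: Beta(6.3+24, 7.4+18) = Beta(30.3, 25.4).
After batch 2: Beta(30.3+7, 25.4+2) = Beta(37.3, 27.4).
For a single future Bernoulli trial, P(success | data) = α/(α+β) = 0.5765.

0.5765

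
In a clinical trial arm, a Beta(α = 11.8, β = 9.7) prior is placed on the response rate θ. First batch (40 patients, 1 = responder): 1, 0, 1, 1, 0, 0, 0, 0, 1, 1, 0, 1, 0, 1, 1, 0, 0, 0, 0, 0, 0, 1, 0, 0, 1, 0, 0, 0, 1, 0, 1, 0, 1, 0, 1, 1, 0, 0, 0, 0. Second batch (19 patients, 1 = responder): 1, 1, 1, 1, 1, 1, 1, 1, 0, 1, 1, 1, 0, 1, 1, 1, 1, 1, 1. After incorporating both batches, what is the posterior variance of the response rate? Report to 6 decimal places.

The Beta prior is conjugate to a Binomial/Bernoulli likelihood; the update adds successes to α and failures to β.
After batch 1: Beta(11.8+15, 9.7+25) = Beta(26.8, 34.7).
After batch 2: Beta(26.8+17, 34.7+2) = Beta(43.8, 36.7).
Var = αβ/((α+β)²(α+β+1)) = 43.8·36.7/(80.5²·81.5) = 0.003044.

0.003044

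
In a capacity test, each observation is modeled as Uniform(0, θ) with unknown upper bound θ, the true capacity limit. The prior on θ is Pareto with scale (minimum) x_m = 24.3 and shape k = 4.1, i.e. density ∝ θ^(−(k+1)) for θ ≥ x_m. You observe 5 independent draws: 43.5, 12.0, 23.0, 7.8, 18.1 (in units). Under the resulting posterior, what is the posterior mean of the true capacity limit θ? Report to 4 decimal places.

48.8704

A Pareto(scale x_m, shape k) prior on the upper bound θ of Uniform(0, θ) is conjugate: posterior is Pareto(max(x_m, max xᵢ), k + n).
Sample maximum = 43.5; prior scale x_m = 24.3 → posterior scale = max = 43.5.
Posterior shape = 4.1 + 5 = 9.1.
E[θ|data] = k·x_m/(k−1) = 9.1·43.5/8.1 = 48.8704.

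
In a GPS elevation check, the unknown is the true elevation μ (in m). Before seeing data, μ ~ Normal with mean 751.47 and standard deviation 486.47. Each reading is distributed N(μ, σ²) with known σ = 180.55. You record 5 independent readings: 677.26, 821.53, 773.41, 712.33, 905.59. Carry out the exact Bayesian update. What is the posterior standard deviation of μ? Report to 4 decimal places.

79.6546

For Normal data with known variance σ², a Normal(μ₀, σ₀²) prior on μ is conjugate. Posterior precision = 1/σ₀² + n/σ²; posterior mean is the precision-weighted average of μ₀ and x̄.
σ₀² = 486.47² = 236653.0609, σ² = 180.55² = 32598.3025; σ² + n·σ₀² = 32598.3025 + 5·236653.0609 = 1215863.607.
Posterior precision = 1/σ₀² + n/σ² = 1/236653.0609 + 5/32598.3025 = (σ² + n·σ₀²)/(σ₀²σ²) = 1215863.607/(236653.0609·32598.3025); posterior variance σₙ² = σ₀²σ²/(σ² + n·σ₀²) = 236653.0609·32598.3025/1215863.607 = 6344.863044.
Posterior SD = √σₙ² = √(236653.0609·32598.3025/1215863.607) = 79.6546.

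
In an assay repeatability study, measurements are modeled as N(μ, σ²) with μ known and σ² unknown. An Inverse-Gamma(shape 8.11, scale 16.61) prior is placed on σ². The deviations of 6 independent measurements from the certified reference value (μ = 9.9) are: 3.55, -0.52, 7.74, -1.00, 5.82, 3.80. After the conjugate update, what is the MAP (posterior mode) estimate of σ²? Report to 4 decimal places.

6.4126

With known mean μ and an Inverse-Gamma(α, β) prior on σ², the Normal likelihood is conjugate: posterior is Inv-Gamma(α + n/2, β + Σ(xᵢ−μ)²/2).
Σ(xᵢ−μ)² = (3.55)² + (-0.52)² + (7.74)² + (-1.00)² + (5.82)² + (3.80)² = 122.0929.
Posterior: Inv-Gamma(8.11 + 6/2, 16.61 + 122.0929/2) = Inv-Gamma(11.11, 77.65645).
Mode = β/(α+1) = 77.65645/12.11 = 6.4126.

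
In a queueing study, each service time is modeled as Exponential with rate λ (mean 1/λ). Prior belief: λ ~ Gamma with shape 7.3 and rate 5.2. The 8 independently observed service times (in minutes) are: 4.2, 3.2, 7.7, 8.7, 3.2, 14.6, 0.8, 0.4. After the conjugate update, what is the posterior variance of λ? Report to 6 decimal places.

With a Gamma(shape α, rate β) prior on the exponential rate λ, the posterior after n observations with total T = Σxᵢ is Gamma(α+n, β+T).
Sum of observations T = 42.8 minutes; n = 8.
Posterior: Gamma(7.3+8, 5.2+42.8) = Gamma(15.3, 48.0).
Var = α/β² = 0.006641.

0.006641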